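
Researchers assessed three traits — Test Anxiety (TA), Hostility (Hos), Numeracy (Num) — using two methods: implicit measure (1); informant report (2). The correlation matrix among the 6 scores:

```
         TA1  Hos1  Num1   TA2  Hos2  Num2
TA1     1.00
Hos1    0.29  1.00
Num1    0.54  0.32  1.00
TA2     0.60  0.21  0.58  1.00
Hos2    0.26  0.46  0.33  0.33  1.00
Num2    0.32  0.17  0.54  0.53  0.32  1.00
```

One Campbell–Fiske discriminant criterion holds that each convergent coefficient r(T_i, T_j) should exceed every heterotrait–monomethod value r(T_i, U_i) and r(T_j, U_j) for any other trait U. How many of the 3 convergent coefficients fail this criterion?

1

Each convergent coefficient versus the relevant comparison correlations:
TA (methods 1·2): 0.60 vs {0.29, 0.33, 0.54, 0.53} → pass.
Hos (methods 1·2): 0.46 vs {0.29, 0.33, 0.32, 0.32} → pass.
Num (methods 1·2): 0.54 vs {0.54, 0.53, 0.32, 0.32} → fail.
1 of 3 fail.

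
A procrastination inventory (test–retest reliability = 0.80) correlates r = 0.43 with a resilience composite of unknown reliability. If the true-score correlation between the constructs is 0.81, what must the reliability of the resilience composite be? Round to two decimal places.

r_true = r_obs / √(r_xx · r_yy) ⇒ 0.81 = 0.43 / √(0.80 · r_yy).
√(0.80 · r_yy) = 0.43 / 0.81 = 0.5309; 0.80 · r_yy = 0.2819; r_yy = 0.2819 / 0.80 ≈ 0.35.

0.35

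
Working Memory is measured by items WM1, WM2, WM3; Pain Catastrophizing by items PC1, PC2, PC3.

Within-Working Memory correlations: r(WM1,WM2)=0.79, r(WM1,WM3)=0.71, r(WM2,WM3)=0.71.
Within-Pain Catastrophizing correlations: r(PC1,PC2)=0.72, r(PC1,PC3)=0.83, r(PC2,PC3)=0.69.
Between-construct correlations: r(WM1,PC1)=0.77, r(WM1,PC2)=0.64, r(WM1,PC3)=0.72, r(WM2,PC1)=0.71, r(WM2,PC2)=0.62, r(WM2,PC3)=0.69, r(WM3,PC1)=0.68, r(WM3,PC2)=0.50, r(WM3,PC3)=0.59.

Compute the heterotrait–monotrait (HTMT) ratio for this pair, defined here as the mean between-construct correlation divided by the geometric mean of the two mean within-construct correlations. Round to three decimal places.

0.887

Mean between = 5.92/9 = 0.6578.
Mean within-WM = 2.21/3 = 0.7367; mean within-PC = 2.24/3 = 0.7467.
Geometric mean = √(0.7367 × 0.7467) = 0.7417.
HTMT = 0.6578 / 0.7417 = 0.887.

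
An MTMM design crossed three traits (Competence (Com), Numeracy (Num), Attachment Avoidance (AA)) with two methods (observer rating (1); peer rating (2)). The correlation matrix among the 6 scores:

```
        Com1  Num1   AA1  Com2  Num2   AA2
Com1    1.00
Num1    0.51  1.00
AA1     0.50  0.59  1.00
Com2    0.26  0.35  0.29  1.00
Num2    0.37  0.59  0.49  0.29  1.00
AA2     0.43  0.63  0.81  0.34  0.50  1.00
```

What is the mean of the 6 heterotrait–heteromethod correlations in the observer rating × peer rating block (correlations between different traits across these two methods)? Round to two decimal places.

0.43

HTHM values (method 1 × method 2): 0.37, 0.43, 0.35, 0.63, 0.29, 0.49; mean = 2.56/6 = 0.43.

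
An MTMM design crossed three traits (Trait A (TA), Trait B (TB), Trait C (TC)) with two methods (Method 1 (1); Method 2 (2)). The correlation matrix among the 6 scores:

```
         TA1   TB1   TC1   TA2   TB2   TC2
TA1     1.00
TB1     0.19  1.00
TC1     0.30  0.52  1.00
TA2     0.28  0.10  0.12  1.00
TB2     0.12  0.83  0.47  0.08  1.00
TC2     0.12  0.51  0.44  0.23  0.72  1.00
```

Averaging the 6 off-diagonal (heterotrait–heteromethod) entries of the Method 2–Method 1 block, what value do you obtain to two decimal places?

HTHM values (method 2 × method 1): 0.10, 0.12, 0.12, 0.47, 0.12, 0.51; mean = 1.44/6 = 0.24.

0.24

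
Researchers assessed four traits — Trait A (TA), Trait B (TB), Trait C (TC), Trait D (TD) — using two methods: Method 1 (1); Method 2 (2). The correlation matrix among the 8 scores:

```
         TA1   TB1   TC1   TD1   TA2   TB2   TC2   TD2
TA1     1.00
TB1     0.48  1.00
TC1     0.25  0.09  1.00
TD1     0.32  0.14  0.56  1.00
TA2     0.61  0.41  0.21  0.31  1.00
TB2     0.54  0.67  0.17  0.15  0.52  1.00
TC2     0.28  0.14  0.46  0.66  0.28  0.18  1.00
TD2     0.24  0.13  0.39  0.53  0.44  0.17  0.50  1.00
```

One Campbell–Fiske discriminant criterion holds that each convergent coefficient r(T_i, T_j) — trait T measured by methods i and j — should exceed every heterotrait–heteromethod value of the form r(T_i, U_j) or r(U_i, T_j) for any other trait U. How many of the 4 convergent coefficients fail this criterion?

2

Convergent coefficients and their comparison sets:
TA (methods 1·2): 0.61 vs {0.54, 0.41, 0.28, 0.21, 0.24, 0.31} → pass.
TB (methods 1·2): 0.67 vs {0.41, 0.54, 0.14, 0.17, 0.13, 0.15} → pass.
TC (methods 1·2): 0.46 vs {0.21, 0.28, 0.17, 0.14, 0.39, 0.66} → fail.
TD (methods 1·2): 0.53 vs {0.31, 0.24, 0.15, 0.13, 0.66, 0.39} → fail.
2 of 4 fail.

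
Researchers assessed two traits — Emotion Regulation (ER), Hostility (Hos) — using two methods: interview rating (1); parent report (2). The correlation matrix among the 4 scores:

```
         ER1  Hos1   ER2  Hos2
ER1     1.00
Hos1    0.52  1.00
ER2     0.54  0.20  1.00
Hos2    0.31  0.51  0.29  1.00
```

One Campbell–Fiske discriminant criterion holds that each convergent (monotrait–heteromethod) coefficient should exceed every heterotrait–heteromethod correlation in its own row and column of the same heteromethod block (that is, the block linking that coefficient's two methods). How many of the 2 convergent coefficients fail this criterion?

0

Each convergent coefficient versus the relevant comparison correlations:
ER (methods 1·2): 0.54 vs {0.31, 0.20} → pass.
Hos (methods 1·2): 0.51 vs {0.20, 0.31} → pass.
0 of 2 fail.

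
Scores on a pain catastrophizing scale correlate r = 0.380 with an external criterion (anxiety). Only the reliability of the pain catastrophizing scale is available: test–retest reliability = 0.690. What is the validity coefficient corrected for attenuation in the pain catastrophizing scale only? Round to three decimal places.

Single correction: r_c = r_obs / √r_xx = 0.380 / √0.690 = 0.380 / 0.8307 ≈ 0.457.

0.457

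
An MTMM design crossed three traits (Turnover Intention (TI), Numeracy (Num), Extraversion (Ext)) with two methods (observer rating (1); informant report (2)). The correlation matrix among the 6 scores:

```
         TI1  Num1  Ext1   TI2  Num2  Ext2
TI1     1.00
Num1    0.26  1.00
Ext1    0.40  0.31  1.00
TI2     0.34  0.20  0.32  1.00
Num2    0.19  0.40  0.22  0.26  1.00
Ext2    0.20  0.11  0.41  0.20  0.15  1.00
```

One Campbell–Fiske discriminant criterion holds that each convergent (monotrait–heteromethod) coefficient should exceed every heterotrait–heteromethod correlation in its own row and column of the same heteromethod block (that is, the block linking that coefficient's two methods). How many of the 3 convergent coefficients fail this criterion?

Each convergent coefficient versus the relevant comparison correlations:
TI (methods 1·2): 0.34 vs {0.19, 0.20, 0.20, 0.32} → pass.
Num (methods 1·2): 0.40 vs {0.20, 0.19, 0.11, 0.22} → pass.
Ext (methods 1·2): 0.41 vs {0.32, 0.20, 0.22, 0.11} → pass.
0 of 3 fail.

0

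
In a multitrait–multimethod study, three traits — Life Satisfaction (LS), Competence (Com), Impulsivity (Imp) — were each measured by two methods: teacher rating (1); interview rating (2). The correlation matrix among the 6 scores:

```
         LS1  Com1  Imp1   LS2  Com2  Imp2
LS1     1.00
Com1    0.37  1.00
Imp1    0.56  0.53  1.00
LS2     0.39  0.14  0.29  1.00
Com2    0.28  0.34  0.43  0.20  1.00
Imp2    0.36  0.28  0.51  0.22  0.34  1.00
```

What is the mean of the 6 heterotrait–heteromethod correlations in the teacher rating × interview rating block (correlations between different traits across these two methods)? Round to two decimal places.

HTHM values (method 1 × method 2): 0.28, 0.36, 0.14, 0.28, 0.29, 0.43; mean = 1.78/6 = 0.30.

0.30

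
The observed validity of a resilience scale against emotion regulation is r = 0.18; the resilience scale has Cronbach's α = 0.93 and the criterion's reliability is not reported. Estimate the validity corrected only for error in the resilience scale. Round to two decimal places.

Single correction: r_c = r_obs / √r_xx = 0.18 / √0.93 = 0.18 / 0.9644 ≈ 0.19.

0.19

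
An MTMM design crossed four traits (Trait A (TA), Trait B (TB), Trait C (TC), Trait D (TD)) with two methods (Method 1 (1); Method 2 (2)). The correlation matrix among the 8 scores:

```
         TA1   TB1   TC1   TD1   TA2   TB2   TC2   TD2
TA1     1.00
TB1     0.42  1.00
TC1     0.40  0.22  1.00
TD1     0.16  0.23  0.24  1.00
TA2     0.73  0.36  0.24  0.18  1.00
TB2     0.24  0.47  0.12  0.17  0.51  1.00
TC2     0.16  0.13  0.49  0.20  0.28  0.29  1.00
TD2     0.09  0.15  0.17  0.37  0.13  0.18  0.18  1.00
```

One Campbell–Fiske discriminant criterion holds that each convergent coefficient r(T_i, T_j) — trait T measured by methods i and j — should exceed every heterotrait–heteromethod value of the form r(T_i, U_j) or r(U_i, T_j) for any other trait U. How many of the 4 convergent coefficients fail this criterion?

0

Each convergent coefficient versus the relevant comparison correlations:
TA (methods 1·2): 0.73 vs {0.24, 0.36, 0.16, 0.24, 0.09, 0.18} → pass.
TB (methods 1·2): 0.47 vs {0.36, 0.24, 0.13, 0.12, 0.15, 0.17} → pass.
TC (methods 1·2): 0.49 vs {0.24, 0.16, 0.12, 0.13, 0.17, 0.20} → pass.
TD (methods 1·2): 0.37 vs {0.18, 0.09, 0.17, 0.15, 0.20, 0.17} → pass.
0 of 4 fail.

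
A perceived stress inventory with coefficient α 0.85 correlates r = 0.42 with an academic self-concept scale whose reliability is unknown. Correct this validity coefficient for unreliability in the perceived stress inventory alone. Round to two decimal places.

0.46

Single correction: r_c = r_obs / √r_xx = 0.42 / √0.85 = 0.42 / 0.9220 ≈ 0.46.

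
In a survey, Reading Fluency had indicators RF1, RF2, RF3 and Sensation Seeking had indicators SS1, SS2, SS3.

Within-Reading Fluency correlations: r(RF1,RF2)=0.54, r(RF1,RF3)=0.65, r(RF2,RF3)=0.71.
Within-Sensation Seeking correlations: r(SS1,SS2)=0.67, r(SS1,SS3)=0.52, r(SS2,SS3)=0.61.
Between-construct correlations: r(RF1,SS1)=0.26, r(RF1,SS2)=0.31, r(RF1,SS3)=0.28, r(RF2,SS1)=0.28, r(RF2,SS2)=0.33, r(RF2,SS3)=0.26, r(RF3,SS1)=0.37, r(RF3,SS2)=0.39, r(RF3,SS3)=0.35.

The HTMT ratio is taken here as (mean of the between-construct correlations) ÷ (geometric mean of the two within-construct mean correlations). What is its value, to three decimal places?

0.510

Mean heterotrait r = 2.83/9 = 0.3144.
Mean within-RF = 1.90/3 = 0.6333; mean within-SS = 1.80/3 = 0.6000.
Geometric mean = √(0.6333 × 0.6000) = 0.6164.
HTMT = 0.3144 / 0.6164 = 0.510.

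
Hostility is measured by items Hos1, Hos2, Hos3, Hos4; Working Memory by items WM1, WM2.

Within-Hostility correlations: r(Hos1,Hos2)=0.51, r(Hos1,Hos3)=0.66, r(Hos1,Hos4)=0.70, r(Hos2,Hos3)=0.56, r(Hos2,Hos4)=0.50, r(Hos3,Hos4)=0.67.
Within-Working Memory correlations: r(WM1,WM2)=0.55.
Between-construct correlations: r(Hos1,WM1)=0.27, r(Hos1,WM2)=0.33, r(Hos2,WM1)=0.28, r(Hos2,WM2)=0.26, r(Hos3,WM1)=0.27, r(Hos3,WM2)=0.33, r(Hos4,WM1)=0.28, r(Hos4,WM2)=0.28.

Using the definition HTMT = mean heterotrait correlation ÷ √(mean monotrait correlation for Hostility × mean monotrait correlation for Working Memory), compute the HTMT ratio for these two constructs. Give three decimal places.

Mean between = 2.30/8 = 0.2875.
Mean within-Hos = 3.60/6 = 0.6000; mean within-WM = 0.55/1 = 0.5500.
Geometric mean = √(0.6000 × 0.5500) = 0.5745.
HTMT = 0.2875 / 0.5745 = 0.500.

0.500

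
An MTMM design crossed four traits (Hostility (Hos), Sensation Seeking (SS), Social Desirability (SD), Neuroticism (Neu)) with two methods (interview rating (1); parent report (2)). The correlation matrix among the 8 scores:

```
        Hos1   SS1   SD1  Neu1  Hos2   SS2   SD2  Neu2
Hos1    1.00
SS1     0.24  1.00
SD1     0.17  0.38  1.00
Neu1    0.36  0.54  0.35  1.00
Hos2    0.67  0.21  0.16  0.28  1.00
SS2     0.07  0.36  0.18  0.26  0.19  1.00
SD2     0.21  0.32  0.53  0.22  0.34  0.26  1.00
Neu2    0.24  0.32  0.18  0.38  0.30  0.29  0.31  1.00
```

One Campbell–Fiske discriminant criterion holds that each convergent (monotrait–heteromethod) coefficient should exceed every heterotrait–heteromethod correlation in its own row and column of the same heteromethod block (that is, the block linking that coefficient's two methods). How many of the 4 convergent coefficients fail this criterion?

0

Convergent coefficients and their comparison sets:
Hos (methods 1·2): 0.67 vs {0.07, 0.21, 0.21, 0.16, 0.24, 0.28} → pass.
SS (methods 1·2): 0.36 vs {0.21, 0.07, 0.32, 0.18, 0.32, 0.26} → pass.
SD (methods 1·2): 0.53 vs {0.16, 0.21, 0.18, 0.32, 0.18, 0.22} → pass.
Neu (methods 1·2): 0.38 vs {0.28, 0.24, 0.26, 0.32, 0.22, 0.18} → pass.
0 of 4 fail.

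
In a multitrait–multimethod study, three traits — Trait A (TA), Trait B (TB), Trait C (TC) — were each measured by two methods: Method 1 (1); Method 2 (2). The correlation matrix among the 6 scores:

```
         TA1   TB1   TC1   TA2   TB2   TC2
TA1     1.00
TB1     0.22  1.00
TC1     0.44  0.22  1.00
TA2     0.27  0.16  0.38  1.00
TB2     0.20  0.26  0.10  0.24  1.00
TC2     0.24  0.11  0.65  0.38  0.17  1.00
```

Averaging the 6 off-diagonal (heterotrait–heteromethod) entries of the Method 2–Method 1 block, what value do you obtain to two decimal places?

HTHM values (method 2 × method 1): 0.16, 0.38, 0.20, 0.10, 0.24, 0.11; mean = 1.19/6 = 0.20.

0.20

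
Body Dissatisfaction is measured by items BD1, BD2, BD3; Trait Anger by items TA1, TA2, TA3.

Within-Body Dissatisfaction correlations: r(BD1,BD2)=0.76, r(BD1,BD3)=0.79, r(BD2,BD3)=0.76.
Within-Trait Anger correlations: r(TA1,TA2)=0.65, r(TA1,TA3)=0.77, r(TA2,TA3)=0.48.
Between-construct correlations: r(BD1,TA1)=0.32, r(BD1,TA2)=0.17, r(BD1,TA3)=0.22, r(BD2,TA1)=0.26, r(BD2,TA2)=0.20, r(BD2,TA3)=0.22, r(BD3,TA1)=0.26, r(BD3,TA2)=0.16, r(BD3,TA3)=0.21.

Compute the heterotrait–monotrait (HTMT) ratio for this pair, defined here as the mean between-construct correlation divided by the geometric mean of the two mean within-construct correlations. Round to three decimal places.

Between-construct mean = 2.02/9 = 0.2244.
Mean within-BD = 2.31/3 = 0.7700; mean within-TA = 1.90/3 = 0.6333.
Geometric mean = √(0.7700 × 0.6333) = 0.6983.
HTMT = 0.2244 / 0.6983 = 0.321.

0.321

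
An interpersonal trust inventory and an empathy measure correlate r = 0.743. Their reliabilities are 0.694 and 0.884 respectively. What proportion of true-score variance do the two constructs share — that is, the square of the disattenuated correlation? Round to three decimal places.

0.900

Disattenuated r = 0.743 / √(0.694 × 0.884) = 0.743 / 0.7833 = 0.9486.
Shared true-score variance = 0.9486² = 0.8998 ≈ 0.900.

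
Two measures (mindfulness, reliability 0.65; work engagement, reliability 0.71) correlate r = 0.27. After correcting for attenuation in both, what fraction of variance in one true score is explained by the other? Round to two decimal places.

Disattenuated r = 0.27 / √(0.65 × 0.71) = 0.27 / 0.6793 = 0.3975.
Shared true-score variance = 0.3975² = 0.1580 ≈ 0.16.

0.16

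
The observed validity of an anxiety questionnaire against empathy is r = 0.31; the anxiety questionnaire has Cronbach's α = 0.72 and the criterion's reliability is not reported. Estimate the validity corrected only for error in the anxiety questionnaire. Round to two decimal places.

0.37

Single correction: r_c = r_obs / √r_xx = 0.31 / √0.72 = 0.31 / 0.8485 ≈ 0.37.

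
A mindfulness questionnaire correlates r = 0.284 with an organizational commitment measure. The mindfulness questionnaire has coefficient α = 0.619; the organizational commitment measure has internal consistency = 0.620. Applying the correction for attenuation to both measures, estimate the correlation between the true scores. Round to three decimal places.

r_true = r_obs / √(r_xx · r_yy) = 0.284 / √(0.619 × 0.620) = 0.284 / √0.383780 = 0.284 / 0.6195 ≈ 0.458.

0.458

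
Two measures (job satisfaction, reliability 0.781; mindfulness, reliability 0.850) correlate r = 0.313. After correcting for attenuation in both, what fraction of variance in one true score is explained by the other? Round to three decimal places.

Disattenuated r = 0.313 / √(0.781 × 0.850) = 0.313 / 0.8148 = 0.3841.
Shared true-score variance = 0.3841² = 0.1475 ≈ 0.148.

0.148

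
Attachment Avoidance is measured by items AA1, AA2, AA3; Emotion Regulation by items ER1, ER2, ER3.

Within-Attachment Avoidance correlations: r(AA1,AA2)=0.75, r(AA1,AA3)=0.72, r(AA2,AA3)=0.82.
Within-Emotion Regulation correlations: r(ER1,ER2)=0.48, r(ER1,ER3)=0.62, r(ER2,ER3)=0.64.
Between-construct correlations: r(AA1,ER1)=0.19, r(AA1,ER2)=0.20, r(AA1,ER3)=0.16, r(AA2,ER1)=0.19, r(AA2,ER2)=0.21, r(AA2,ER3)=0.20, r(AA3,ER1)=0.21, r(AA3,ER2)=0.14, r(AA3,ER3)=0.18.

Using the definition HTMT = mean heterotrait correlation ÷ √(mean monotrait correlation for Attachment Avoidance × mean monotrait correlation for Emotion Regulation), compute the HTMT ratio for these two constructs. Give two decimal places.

Mean heterotrait r = 1.68/9 = 0.1867.
Mean within-AA = 2.29/3 = 0.7633; mean within-ER = 1.74/3 = 0.5800.
Geometric mean = √(0.7633 × 0.5800) = 0.6654.
HTMT = 0.1867 / 0.6654 = 0.28.

0.28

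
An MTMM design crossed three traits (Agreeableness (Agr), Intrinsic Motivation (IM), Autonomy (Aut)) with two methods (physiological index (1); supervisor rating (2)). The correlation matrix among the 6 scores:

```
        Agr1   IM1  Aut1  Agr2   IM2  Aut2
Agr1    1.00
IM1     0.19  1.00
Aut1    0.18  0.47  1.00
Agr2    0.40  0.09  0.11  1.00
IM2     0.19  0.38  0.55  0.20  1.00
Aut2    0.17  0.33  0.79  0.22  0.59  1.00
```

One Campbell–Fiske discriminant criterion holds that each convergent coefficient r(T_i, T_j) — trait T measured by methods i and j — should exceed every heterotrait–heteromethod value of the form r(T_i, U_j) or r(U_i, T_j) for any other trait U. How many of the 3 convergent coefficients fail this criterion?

Checking each validity diagonal entry against its comparison values:
Agr (methods 1·2): 0.40 vs {0.19, 0.09, 0.17, 0.11} → pass.
IM (methods 1·2): 0.38 vs {0.09, 0.19, 0.33, 0.55} → fail.
Aut (methods 1·2): 0.79 vs {0.11, 0.17, 0.55, 0.33} → pass.
1 of 3 fail.

1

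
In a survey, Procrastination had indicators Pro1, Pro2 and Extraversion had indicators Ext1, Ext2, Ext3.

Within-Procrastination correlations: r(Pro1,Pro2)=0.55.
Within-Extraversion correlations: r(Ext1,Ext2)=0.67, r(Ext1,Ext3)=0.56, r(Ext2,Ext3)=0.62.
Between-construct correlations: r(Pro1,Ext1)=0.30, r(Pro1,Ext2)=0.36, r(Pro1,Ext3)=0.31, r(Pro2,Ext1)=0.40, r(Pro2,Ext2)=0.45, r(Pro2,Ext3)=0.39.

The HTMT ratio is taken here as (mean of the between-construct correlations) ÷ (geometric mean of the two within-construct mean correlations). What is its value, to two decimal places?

0.63

Between-construct mean = 2.21/6 = 0.3683.
Mean within-Pro = 0.55/1 = 0.5500; mean within-Ext = 1.85/3 = 0.6167.
Geometric mean = √(0.5500 × 0.6167) = 0.5824.
HTMT = 0.3683 / 0.5824 = 0.63.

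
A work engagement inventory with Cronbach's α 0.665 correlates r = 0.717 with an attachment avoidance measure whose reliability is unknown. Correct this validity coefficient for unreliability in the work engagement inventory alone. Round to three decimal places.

0.879

Single correction: r_c = r_obs / √r_xx = 0.717 / √0.665 = 0.717 / 0.8155 ≈ 0.879.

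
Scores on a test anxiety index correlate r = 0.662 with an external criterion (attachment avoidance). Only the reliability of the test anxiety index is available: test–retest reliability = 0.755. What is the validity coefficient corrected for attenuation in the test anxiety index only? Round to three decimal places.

Single correction: r_c = r_obs / √r_xx = 0.662 / √0.755 = 0.662 / 0.8689 ≈ 0.762.

0.762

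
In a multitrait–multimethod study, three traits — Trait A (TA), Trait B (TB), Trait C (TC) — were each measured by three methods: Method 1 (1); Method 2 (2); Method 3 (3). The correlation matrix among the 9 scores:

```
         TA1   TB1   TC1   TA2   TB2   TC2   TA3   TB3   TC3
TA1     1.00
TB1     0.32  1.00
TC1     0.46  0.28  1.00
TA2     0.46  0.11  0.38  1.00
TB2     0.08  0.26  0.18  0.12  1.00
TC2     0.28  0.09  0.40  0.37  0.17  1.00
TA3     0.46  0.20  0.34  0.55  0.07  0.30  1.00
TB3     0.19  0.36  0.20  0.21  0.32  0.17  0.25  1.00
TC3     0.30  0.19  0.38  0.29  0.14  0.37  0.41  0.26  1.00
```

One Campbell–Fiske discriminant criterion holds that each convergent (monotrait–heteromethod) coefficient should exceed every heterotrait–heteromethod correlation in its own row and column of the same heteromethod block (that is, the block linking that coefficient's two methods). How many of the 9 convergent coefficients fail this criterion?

0

Checking each validity diagonal entry against its comparison values:
TA (methods 1·2): 0.46 vs {0.08, 0.11, 0.28, 0.38} → pass.
TA (methods 1·3): 0.46 vs {0.19, 0.20, 0.30, 0.34} → pass.
TA (methods 2·3): 0.55 vs {0.21, 0.07, 0.29, 0.30} → pass.
TB (methods 1·2): 0.26 vs {0.11, 0.08, 0.09, 0.18} → pass.
TB (methods 1·3): 0.36 vs {0.20, 0.19, 0.19, 0.20} → pass.
TB (methods 2·3): 0.32 vs {0.07, 0.21, 0.14, 0.17} → pass.
TC (methods 1·2): 0.40 vs {0.38, 0.28, 0.18, 0.09} → pass.
TC (methods 1·3): 0.38 vs {0.34, 0.30, 0.20, 0.19} → pass.
TC (methods 2·3): 0.37 vs {0.30, 0.29, 0.17, 0.14} → pass.
0 of 9 fail.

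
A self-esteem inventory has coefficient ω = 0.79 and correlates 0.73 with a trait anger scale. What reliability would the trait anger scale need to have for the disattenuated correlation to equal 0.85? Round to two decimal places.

0.93

r_true = r_obs / √(r_xx · r_yy) ⇒ 0.85 = 0.73 / √(0.79 · r_yy).
√(0.79 · r_yy) = 0.73 / 0.85 = 0.8588; 0.79 · r_yy = 0.7375; r_yy = 0.7375 / 0.79 ≈ 0.93.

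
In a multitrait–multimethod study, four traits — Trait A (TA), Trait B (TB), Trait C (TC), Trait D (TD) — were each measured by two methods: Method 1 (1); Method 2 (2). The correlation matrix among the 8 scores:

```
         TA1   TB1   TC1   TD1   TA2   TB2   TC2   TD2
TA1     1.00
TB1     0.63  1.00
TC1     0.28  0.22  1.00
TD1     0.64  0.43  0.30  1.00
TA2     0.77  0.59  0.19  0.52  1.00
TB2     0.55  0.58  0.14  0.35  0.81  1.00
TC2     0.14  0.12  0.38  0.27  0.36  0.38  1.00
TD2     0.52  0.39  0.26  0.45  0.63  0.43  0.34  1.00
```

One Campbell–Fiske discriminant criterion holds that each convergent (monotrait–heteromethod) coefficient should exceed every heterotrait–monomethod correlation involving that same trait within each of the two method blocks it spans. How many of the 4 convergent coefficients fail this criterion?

4

Convergent coefficients and their comparison sets:
TA (methods 1·2): 0.77 vs {0.63, 0.81, 0.28, 0.36, 0.64, 0.63} → fail.
TB (methods 1·2): 0.58 vs {0.63, 0.81, 0.22, 0.38, 0.43, 0.43} → fail.
TC (methods 1·2): 0.38 vs {0.28, 0.36, 0.22, 0.38, 0.30, 0.34} → fail.
TD (methods 1·2): 0.45 vs {0.64, 0.63, 0.43, 0.43, 0.30, 0.34} → fail.
4 of 4 fail.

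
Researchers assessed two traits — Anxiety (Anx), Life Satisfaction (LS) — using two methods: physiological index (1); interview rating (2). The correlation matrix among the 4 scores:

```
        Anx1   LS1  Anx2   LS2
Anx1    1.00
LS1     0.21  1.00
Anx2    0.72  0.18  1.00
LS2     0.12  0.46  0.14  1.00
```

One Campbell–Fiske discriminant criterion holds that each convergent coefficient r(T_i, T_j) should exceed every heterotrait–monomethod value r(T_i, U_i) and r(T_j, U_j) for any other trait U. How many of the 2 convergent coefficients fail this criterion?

0

Checking each validity diagonal entry against its comparison values:
Anx (methods 1·2): 0.72 vs {0.21, 0.14} → pass.
LS (methods 1·2): 0.46 vs {0.21, 0.14} → pass.
0 of 2 fail.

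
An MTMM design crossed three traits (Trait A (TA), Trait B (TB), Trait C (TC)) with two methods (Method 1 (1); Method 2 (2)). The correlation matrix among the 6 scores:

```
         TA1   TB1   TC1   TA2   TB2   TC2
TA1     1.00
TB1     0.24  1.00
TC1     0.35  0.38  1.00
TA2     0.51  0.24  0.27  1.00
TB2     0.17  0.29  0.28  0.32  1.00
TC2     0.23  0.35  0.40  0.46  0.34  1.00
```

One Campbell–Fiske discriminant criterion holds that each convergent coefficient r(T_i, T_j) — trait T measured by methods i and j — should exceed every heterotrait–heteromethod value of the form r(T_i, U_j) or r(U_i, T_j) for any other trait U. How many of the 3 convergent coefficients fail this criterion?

Each convergent coefficient versus the relevant comparison correlations:
TA (methods 1·2): 0.51 vs {0.17, 0.24, 0.23, 0.27} → pass.
TB (methods 1·2): 0.29 vs {0.24, 0.17, 0.35, 0.28} → fail.
TC (methods 1·2): 0.40 vs {0.27, 0.23, 0.28, 0.35} → pass.
1 of 3 fail.

1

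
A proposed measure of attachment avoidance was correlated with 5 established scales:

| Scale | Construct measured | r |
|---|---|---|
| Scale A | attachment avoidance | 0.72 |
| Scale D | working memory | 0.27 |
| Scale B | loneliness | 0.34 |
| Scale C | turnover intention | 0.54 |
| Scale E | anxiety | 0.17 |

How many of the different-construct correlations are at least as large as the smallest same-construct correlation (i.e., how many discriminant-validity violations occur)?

0

Convergent (same construct = attachment avoidance): Scale A.
Smallest convergent = 0.72. Discriminant values: 0.27, 0.34, 0.54, 0.17; count ≥ 0.72 → 0.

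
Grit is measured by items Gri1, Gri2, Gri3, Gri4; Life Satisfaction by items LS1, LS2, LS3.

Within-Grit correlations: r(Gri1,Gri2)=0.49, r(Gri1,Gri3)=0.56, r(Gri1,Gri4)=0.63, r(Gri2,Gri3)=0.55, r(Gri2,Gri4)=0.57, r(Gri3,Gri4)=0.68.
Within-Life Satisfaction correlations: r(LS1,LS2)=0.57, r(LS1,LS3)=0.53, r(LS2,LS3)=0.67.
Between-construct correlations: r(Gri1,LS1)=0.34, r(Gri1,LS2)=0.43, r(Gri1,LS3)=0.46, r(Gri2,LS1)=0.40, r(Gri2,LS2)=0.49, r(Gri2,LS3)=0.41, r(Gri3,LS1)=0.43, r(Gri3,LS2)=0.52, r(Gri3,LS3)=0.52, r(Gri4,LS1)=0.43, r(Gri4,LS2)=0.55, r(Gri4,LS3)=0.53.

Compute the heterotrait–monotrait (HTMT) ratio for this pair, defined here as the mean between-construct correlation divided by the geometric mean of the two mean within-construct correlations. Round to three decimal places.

0.785

Mean between = 5.51/12 = 0.4592.
Mean within-Gri = 3.48/6 = 0.5800; mean within-LS = 1.77/3 = 0.5900.
Geometric mean = √(0.5800 × 0.5900) = 0.5850.
HTMT = 0.4592 / 0.5850 = 0.785.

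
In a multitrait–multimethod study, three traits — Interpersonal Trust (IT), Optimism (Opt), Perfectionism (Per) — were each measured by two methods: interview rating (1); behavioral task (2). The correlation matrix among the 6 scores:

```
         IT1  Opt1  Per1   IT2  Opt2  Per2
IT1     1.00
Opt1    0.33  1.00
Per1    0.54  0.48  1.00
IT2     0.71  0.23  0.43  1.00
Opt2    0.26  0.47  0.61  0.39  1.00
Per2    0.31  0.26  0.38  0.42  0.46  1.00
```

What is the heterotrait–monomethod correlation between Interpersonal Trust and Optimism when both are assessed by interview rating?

Different traits, same method: r(IT1, Opt1) = 0.33.

0.33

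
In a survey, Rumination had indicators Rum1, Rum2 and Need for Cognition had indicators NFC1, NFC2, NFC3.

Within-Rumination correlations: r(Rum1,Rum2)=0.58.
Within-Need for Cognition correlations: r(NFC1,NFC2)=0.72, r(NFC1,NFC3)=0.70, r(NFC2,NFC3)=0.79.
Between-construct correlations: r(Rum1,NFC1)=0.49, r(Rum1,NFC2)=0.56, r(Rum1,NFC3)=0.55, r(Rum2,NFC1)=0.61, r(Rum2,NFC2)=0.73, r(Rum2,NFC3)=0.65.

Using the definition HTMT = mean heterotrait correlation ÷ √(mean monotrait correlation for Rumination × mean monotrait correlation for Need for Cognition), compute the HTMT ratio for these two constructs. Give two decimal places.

Mean between = 3.59/6 = 0.5983.
Mean within-Rum = 0.58/1 = 0.5800; mean within-NFC = 2.21/3 = 0.7367.
Geometric mean = √(0.5800 × 0.7367) = 0.6537.
HTMT = 0.5983 / 0.6537 = 0.92.

0.92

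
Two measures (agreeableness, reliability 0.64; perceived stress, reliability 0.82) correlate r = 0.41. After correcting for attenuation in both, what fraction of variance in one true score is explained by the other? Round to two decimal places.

Disattenuated r = 0.41 / √(0.64 × 0.82) = 0.41 / 0.7244 = 0.5660.
Shared true-score variance = 0.5660² = 0.3204 ≈ 0.32.

0.32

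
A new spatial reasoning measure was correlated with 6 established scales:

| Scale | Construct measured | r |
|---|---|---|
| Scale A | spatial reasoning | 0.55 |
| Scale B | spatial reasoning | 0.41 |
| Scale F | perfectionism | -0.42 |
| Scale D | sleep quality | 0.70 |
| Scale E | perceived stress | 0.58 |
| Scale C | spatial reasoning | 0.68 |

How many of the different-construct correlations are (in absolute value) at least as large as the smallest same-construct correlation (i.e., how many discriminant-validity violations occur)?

3

Convergent (same construct = spatial reasoning): Scale A, Scale B, Scale C.
Smallest convergent = 0.41. Discriminant |r|: 0.42, 0.70, 0.58; count ≥ 0.41 → 3.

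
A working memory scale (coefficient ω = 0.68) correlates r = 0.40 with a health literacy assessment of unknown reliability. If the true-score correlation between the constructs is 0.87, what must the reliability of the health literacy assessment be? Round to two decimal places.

0.31

r_true = r_obs / √(r_xx · r_yy) ⇒ 0.87 = 0.40 / √(0.68 · r_yy).
√(0.68 · r_yy) = 0.40 / 0.87 = 0.4598; 0.68 · r_yy = 0.2114; r_yy = 0.2114 / 0.68 ≈ 0.31.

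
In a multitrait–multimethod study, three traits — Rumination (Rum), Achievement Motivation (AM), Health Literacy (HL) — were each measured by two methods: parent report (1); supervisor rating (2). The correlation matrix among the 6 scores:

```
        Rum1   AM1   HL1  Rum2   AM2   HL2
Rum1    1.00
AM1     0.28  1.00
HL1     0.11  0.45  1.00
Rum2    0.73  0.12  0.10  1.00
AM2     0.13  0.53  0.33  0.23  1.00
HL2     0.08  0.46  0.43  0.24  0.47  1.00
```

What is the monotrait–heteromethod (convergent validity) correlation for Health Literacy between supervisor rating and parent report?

Same trait (HL), different methods: r(HL2, HL1) = 0.43.

0.43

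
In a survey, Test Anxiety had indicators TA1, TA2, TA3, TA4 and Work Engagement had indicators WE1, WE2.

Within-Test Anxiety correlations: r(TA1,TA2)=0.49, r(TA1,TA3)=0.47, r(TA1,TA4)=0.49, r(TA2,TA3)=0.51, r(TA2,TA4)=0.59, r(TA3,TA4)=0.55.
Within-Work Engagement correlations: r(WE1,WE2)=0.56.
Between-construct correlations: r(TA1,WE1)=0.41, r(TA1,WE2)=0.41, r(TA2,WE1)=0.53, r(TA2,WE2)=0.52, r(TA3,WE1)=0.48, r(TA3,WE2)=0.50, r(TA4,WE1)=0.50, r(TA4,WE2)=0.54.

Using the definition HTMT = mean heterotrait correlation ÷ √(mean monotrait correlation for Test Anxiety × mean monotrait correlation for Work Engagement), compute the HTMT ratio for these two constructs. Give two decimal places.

0.90

Between-construct mean = 3.89/8 = 0.4863.
Mean within-TA = 3.10/6 = 0.5167; mean within-WE = 0.56/1 = 0.5600.
Geometric mean = √(0.5167 × 0.5600) = 0.5379.
HTMT = 0.4863 / 0.5379 = 0.90.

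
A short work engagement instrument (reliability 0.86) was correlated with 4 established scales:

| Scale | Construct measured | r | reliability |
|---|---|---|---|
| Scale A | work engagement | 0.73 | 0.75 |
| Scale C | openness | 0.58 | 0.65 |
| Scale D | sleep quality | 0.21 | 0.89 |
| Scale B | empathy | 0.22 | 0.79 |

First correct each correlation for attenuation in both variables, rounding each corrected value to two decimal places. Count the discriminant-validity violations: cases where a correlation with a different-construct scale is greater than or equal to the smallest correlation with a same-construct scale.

0

Disattenuated r (r / √(r_scale · r_new)):
  Scale A (conv): 0.73 / √(0.75·0.86) = 0.91
  Scale C (disc): 0.58 / √(0.65·0.86) = 0.78
  Scale D (disc): 0.21 / √(0.89·0.86) = 0.24
  Scale B (disc): 0.22 / √(0.79·0.86) = 0.27
Smallest convergent = 0.91. Discriminant values: 0.78, 0.24, 0.27; count ≥ 0.91 → 0.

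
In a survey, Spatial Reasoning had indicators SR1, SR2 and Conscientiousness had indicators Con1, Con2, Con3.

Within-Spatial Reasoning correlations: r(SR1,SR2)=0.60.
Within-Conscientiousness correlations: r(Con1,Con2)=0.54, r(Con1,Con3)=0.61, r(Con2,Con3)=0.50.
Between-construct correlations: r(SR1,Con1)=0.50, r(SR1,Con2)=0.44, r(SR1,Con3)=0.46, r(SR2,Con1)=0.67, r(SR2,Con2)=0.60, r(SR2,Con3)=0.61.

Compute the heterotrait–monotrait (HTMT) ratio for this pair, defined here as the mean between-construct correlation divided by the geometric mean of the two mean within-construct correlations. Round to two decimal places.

Between-construct mean = 3.28/6 = 0.5467.
Mean within-SR = 0.60/1 = 0.6000; mean within-Con = 1.65/3 = 0.5500.
Geometric mean = √(0.6000 × 0.5500) = 0.5745.
HTMT = 0.5467 / 0.5745 = 0.95.

0.95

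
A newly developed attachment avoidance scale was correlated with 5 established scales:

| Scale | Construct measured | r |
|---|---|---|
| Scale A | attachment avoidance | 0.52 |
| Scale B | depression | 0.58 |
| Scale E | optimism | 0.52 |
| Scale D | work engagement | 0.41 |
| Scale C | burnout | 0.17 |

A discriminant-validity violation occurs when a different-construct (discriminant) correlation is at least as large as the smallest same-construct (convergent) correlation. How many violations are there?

Convergent (same construct = attachment avoidance): Scale A.
Smallest convergent = 0.52. Discriminant values: 0.58, 0.52, 0.41, 0.17; count ≥ 0.52 → 2.

2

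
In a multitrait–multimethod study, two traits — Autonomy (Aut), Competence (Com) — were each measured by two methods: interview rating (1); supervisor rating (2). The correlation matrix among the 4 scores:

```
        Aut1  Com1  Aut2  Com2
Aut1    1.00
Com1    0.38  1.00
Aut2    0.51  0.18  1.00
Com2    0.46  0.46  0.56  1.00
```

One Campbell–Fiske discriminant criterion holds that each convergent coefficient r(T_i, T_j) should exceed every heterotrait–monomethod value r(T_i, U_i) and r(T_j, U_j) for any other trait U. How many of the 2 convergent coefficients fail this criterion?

Convergent coefficients and their comparison sets:
Aut (methods 1·2): 0.51 vs {0.38, 0.56} → fail.
Com (methods 1·2): 0.46 vs {0.38, 0.56} → fail.
2 of 2 fail.

2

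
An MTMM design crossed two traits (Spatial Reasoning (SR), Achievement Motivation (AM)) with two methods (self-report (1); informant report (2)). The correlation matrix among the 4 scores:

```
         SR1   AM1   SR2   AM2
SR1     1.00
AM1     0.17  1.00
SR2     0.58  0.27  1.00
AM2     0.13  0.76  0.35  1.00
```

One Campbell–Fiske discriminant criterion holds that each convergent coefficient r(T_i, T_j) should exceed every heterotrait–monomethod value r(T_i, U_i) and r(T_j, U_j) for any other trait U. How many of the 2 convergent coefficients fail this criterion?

Convergent coefficients and their comparison sets:
SR (methods 1·2): 0.58 vs {0.17, 0.35} → pass.
AM (methods 1·2): 0.76 vs {0.17, 0.35} → pass.
0 of 2 fail.

0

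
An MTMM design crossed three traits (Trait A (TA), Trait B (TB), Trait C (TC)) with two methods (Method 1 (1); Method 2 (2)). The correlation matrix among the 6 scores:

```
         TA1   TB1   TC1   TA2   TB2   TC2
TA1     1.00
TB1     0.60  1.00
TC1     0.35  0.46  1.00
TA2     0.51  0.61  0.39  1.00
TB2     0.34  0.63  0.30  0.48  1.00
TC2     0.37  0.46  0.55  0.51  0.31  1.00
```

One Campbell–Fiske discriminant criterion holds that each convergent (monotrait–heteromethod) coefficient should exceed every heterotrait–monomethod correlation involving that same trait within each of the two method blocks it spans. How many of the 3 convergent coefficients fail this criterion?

1

Each convergent coefficient versus the relevant comparison correlations:
TA (methods 1·2): 0.51 vs {0.60, 0.48, 0.35, 0.51} → fail.
TB (methods 1·2): 0.63 vs {0.60, 0.48, 0.46, 0.31} → pass.
TC (methods 1·2): 0.55 vs {0.35, 0.51, 0.46, 0.31} → pass.
1 of 3 fail.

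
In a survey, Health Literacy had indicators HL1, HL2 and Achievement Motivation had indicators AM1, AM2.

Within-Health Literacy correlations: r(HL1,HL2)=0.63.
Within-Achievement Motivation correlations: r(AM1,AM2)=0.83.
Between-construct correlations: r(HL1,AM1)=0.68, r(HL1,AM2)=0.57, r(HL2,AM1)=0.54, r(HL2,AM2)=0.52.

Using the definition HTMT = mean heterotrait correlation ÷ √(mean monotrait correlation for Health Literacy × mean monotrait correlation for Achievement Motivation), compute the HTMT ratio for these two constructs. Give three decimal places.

Between-construct mean = 2.31/4 = 0.5775.
Mean within-HL = 0.63/1 = 0.6300; mean within-AM = 0.83/1 = 0.8300.
Geometric mean = √(0.6300 × 0.8300) = 0.7231.
HTMT = 0.5775 / 0.7231 = 0.799.

0.799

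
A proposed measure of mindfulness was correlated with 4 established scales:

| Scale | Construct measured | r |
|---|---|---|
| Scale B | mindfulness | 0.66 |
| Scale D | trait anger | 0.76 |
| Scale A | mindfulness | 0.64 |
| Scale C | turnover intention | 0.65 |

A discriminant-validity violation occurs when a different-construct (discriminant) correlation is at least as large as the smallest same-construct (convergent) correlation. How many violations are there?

Convergent (same construct = mindfulness): Scale B, Scale A.
Smallest convergent = 0.64. Discriminant values: 0.76, 0.65; count ≥ 0.64 → 2.

2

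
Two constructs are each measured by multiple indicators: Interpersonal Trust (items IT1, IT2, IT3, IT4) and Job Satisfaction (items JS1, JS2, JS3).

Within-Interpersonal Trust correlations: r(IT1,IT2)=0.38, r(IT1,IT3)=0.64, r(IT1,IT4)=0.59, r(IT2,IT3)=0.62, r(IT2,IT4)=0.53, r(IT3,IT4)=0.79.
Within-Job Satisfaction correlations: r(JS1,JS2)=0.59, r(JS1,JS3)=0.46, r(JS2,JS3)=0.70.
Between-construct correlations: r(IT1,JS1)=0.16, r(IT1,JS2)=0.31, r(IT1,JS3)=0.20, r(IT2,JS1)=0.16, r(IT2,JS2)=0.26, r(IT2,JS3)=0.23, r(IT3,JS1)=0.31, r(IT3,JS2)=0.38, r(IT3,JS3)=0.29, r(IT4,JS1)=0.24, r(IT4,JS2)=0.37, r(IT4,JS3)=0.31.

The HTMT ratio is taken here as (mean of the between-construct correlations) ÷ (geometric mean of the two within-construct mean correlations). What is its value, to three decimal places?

0.457

Mean heterotrait r = 3.22/12 = 0.2683.
Mean within-IT = 3.55/6 = 0.5917; mean within-JS = 1.75/3 = 0.5833.
Geometric mean = √(0.5917 × 0.5833) = 0.5875.
HTMT = 0.2683 / 0.5875 = 0.457.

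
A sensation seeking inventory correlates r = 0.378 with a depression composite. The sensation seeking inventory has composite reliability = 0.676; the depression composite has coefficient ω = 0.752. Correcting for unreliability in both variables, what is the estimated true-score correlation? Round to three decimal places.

r_true = r_obs / √(r_xx · r_yy) = 0.378 / √(0.676 × 0.752) = 0.378 / √0.508352 = 0.378 / 0.7130 ≈ 0.530.

0.530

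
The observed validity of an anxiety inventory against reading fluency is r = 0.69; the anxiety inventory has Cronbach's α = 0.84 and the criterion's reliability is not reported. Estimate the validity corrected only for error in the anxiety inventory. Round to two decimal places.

0.75

Single correction: r_c = r_obs / √r_xx = 0.69 / √0.84 = 0.69 / 0.9165 ≈ 0.75.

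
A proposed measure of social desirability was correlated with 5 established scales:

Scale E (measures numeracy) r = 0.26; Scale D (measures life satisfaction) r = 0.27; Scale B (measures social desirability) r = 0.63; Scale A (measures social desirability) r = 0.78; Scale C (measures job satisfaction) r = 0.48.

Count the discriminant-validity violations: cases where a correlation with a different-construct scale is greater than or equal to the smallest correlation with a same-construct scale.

Convergent (same construct = social desirability): Scale B, Scale A.
Smallest convergent = 0.63. Discriminant values: 0.26, 0.27, 0.48; count ≥ 0.63 → 0.

0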